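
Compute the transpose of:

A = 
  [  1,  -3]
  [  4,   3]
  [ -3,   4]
Aᵀ = 
  [  1,   4,  -3]
  [ -3,   3,   4]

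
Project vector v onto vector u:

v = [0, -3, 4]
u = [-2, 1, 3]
proj_u(v) = [-9/7, 9/14, 27/14]

v·u = (0)(-2) + (-3)(1) + (4)(3) = 9
u·u = (-2)² + (1)² + (3)² = 14
proj_u(v) = (v·u / u·u) × u = (9/14) × u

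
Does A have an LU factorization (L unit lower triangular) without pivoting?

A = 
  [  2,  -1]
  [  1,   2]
Yes.
A[1,1] = 2 ≠ 0, so Gaussian elimination proceeds without a row swap: multiplier ℓ₂₁ = (1)/(2) = 1/2, and U[2,2] = 2 - (1/2)(-1) = 5/2.
L = 
  [  1,   0]
  [1/2,   1]
U = 
  [  2,  -1]
  [  0, 5/2]
Check row 2 of LU: [(1/2)(2), (1/2)(-1) + (5/2)] = [1, 2] = row 2 of A ✓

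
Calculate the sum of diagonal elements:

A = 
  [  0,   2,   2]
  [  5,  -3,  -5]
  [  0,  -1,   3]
0

tr(A) = 0 + -3 + 3 = 0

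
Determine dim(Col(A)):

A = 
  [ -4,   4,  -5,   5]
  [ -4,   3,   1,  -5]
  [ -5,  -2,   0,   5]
dim(Col(A)) = 3

Row reduce:
R2 → R2 - (1)·R1
R3 → R3 - (5/4)·R1
R3 → R3 - (7)·R2
REF = 
  [    -4,      4,     -5,      5]
  [     0,     -1,      6,    -10]
  [     0,      0, -143/4,  275/4]
Pivot columns: 1, 2, 3 → 3 pivots.
dim(Col(A)) = number of pivot columns = 3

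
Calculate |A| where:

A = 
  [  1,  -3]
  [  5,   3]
For a 2×2 matrix, det = ad - bc = (1)(3) - (-3)(5) = 18

det(A) = 18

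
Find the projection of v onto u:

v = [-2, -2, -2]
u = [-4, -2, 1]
v·u = (-2)(-4) + (-2)(-2) + (-2)(1) = 10
u·u = (-4)² + (-2)² + (1)² = 21
proj_u(v) = (v·u / u·u) × u = (10/21) × u

proj_u(v) = [-40/21, -20/21, 10/21]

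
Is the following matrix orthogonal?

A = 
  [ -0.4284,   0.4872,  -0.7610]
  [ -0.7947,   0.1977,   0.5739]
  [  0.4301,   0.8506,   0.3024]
Yes

AᵀA = 
  [  1.0001,   0,   0]
  [  0,   1,  -0.0001]
  [  0,  -0.0001,   0.9999]
≈ I (equal to I up to the 4-dp rounding of the entries)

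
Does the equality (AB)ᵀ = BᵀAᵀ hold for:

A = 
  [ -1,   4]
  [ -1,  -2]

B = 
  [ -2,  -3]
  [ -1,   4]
Yes

(AB)ᵀ = 
  [ -2,   4]
  [ 19,  -5]

BᵀAᵀ = 
  [ -2,   4]
  [ 19,  -5]

Both sides are equal — this is the standard identity (AB)ᵀ = BᵀAᵀ, which holds for all A, B.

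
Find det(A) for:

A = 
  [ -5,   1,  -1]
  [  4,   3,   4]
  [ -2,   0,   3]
-71

Cofactor expansion along row 1:
det(A) = (-5)·((3)(3) - (4)(0)) - (1)·((4)(3) - (4)(-2)) + (-1)·((4)(0) - (3)(-2))
  = (-5)(9) - (1)(20) + (-1)(6)
  = -71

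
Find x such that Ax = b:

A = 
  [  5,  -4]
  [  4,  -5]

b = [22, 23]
x = [2, -3]

Row reduce the augmented matrix [A|b]:
R2 → R2 - (4/5)·R1
REF = 
  [   5,   -4,   22]
  [   0, -9/5, 27/5]

Back-substitution:
x₂ = (27/5) / (-9/5) = -3
x₁ = (22 - (-4)(-3)) / 5 = 2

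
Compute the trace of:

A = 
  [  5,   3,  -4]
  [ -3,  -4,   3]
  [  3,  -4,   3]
4

tr(A) = 5 + -4 + 3 = 4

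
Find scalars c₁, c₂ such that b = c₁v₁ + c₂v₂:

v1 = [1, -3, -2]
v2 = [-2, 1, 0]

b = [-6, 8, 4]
c1 = -2, c2 = 2

b = -2·v1 + 2·v2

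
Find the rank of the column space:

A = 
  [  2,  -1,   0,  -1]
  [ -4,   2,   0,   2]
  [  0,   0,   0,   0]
dim(Col(A)) = 1

Row reduce:
R2 → R2 + (2)·R1
REF = 
  [  2,  -1,   0,  -1]
  [  0,   0,   0,   0]
  [  0,   0,   0,   0]
Pivot columns: 1 → 1 pivot.
dim(Col(A)) = number of pivot columns = 1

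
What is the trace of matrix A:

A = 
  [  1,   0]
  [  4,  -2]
-1

tr(A) = 1 + -2 = -1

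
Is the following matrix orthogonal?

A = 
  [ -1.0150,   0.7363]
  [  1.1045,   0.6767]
No

AᵀA = 
  [  2.2501,   0.0001]
  [  0.0001,   1.0001]
≠ I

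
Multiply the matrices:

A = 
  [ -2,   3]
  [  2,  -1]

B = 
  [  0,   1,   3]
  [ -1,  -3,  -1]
AB = 
  [ -3, -11,  -9]
  [  1,   5,   7]

A is 2×2 and B is 2×3, so AB is 2×3. Each entry is (row of A)·(column of B):
AB[1,1] = (-2)(0) + (3)(-1) = -3
AB[1,2] = (-2)(1) + (3)(-3) = -11
AB[1,3] = (-2)(3) + (3)(-1) = -9
AB[2,1] = (2)(0) + (-1)(-1) = 1
AB[2,2] = (2)(1) + (-1)(-3) = 5
AB[2,3] = (2)(3) + (-1)(-1) = 7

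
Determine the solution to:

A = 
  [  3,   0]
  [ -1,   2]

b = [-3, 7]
x = [-1, 3]

Row reduce the augmented matrix [A|b]:
R2 → R2 + (1/3)·R1
REF = 
  [  3,   0,  -3]
  [  0,   2,   6]

Back-substitution:
x₂ = 6 / 2 = 3
x₁ = (-3 - (0)(3)) / 3 = -1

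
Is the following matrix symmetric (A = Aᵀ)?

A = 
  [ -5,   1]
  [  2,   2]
No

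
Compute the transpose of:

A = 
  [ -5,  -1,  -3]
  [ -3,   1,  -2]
Aᵀ = 
  [ -5,  -3]
  [ -1,   1]
  [ -3,  -2]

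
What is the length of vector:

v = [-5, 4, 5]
8.124

||v||₂ = √((-5)² + (4)² + (5)²) = √66 = 8.124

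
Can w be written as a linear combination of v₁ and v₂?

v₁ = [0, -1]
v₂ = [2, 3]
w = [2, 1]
Yes

Form the augmented matrix and row-reduce:
[v₁|v₂|w] = 
  [  0,   2,   2]
  [ -1,   3,   1]
Swap R1 ↔ R2
REF = 
  [ -1,   3,   1]
  [  0,   2,   2]

No row of the form [0 0 | nonzero], so the system is consistent. Back-substitution gives c₁ = 2, c₂ = 1: w = (2)·v₁ + (1)·v₂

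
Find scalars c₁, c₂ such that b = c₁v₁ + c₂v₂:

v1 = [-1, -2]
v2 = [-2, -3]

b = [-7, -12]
c1 = 3, c2 = 2

b = 3·v1 + 2·v2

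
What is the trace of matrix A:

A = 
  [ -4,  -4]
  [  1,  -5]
-9

tr(A) = -4 + -5 = -9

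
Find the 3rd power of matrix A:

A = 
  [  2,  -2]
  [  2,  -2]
A² = A·A:
A²[1,1] = (2)(2) + (-2)(2) = 0
A²[1,2] = (2)(-2) + (-2)(-2) = 0
A²[2,1] = (2)(2) + (-2)(2) = 0
A²[2,2] = (2)(-2) + (-2)(-2) = 0
A² = 
  [  0,   0]
  [  0,   0]

A^3 = A^2·A:
A^3[1,1] = (0)(2) + (0)(2) = 0
A^3[1,2] = (0)(-2) + (0)(-2) = 0
A^3[2,1] = (0)(2) + (0)(2) = 0
A^3[2,2] = (0)(-2) + (0)(-2) = 0
A^3 = 
  [  0,   0]
  [  0,   0]

Therefore
A^3 = 
  [  0,   0]
  [  0,   0]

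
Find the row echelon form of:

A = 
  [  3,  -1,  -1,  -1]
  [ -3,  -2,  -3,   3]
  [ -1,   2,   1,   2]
Row operations:
R2 → R2 + (1)·R1
R3 → R3 + (1/3)·R1
R3 → R3 + (5/9)·R2

Resulting echelon form:
REF = 
  [    3,    -1,    -1,    -1]
  [    0,    -3,    -4,     2]
  [    0,     0, -14/9,  25/9]

Rank = 3 (number of non-zero pivot rows).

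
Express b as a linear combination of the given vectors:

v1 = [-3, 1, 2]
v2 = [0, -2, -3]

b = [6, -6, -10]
c1 = -2, c2 = 2

b = -2·v1 + 2·v2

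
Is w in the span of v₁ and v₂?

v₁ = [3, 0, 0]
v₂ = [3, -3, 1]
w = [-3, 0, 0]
Yes

Form the augmented matrix and row-reduce:
[v₁|v₂|w] = 
  [  3,   3,  -3]
  [  0,  -3,   0]
  [  0,   1,   0]
R3 → R3 + (1/3)·R2
REF = 
  [  3,   3,  -3]
  [  0,  -3,   0]
  [  0,   0,   0]

No row of the form [0 0 | nonzero], so the system is consistent. Back-substitution gives c₁ = -1, c₂ = 0: w = (-1)·v₁ + (0)·v₂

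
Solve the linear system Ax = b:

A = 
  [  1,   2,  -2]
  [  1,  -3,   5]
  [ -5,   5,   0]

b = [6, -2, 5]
x = [2, 3, 1]

Row reduce the augmented matrix [A|b]:
R2 → R2 - (1)·R1
R3 → R3 + (5)·R1
R3 → R3 + (3)·R2
REF = 
  [  1,   2,  -2,   6]
  [  0,  -5,   7,  -8]
  [  0,   0,  11,  11]

Back-substitution:
x₃ = 11 / 11 = 1
x₂ = (-8 - (7)(1)) / (-5) = 3
x₁ = (6 - (2)(3) - (-2)(1)) / 1 = 2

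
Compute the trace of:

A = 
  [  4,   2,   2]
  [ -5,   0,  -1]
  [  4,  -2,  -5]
-1

tr(A) = 4 + 0 + -5 = -1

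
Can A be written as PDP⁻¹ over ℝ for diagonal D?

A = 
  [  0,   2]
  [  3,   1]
Yes

tr(A) = 1, det(A) = -6
Characteristic polynomial: λ² - tr(A)λ + det(A) = λ² - λ - 6
λ² - λ - 6 = (λ + 2)(λ - 3)
Eigenvalues: 3, -2
λ=-2: alg. mult. = 1, geom. mult. = 2 - rank(A - (-2)I) = 2 - 1 = 1
λ=3: alg. mult. = 1, geom. mult. = 2 - rank(A - (3)I) = 2 - 1 = 1
Sum of geometric multiplicities equals n, so A has n independent eigenvectors.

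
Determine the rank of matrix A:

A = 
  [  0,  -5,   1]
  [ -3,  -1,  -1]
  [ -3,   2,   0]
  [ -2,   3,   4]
rank(A) = 3

Row reduce:
Swap R1 ↔ R2
R3 → R3 - (1)·R1
R4 → R4 - (2/3)·R1
R3 → R3 + (3/5)·R2
R4 → R4 + (11/15)·R2
R4 → R4 - (27/8)·R3
REF = 
  [ -3,  -1,  -1]
  [  0,  -5,   1]
  [  0,   0, 8/5]
  [  0,   0,   0]
Pivot columns: 1, 2, 3 → 3 pivots.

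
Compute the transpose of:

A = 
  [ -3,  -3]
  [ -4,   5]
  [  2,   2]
Aᵀ = 
  [ -3,  -4,   2]
  [ -3,   5,   2]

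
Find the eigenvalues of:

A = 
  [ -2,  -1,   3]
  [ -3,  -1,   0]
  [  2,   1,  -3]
Characteristic polynomial: det(λI - A) = λ³ + 6λ² + 2λ
The constant term is 0, so λ = 0 is a root: p(λ) = λ(λ² + 6λ + 2)
λ² + 6λ + 2 = 0  ⇒  λ = (-6 ± √((6)² - 4·(2)))/2 = (-6 ± √(28))/2
  = -3 + √7,  -3 - √7

λ = 0, -3 + √7, -3 - √7  (≈ 0, -0.3542, -5.646)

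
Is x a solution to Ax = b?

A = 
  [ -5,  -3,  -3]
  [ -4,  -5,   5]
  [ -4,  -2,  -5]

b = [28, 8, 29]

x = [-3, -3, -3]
No

Ax = [33, 12, 33] ≠ b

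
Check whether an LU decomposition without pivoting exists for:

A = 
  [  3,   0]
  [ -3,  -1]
Yes.
A[1,1] = 3 ≠ 0, so Gaussian elimination proceeds without a row swap: multiplier ℓ₂₁ = (-3)/(3) = -1, and U[2,2] = -1 - (-1)(0) = -1.
L = 
  [  1,   0]
  [ -1,   1]
U = 
  [  3,   0]
  [  0,  -1]
Check row 2 of LU: [(-1)(3), (-1)(0) + (-1)] = [-3, -1] = row 2 of A ✓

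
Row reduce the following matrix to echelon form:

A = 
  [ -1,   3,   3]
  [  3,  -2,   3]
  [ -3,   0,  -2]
Row operations:
R2 → R2 + (3)·R1
R3 → R3 - (3)·R1
R3 → R3 + (9/7)·R2

Resulting echelon form:
REF = 
  [  -1,    3,    3]
  [   0,    7,   12]
  [   0,    0, 31/7]

Rank = 3 (number of non-zero pivot rows).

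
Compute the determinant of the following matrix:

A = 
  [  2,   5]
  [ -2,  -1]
8

For a 2×2 matrix, det = ad - bc = (2)(-1) - (5)(-2) = 8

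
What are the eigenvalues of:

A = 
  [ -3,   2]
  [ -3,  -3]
tr(A) = -6, det(A) = 15
Characteristic polynomial: λ² - tr(A)λ + det(A) = λ² + 6λ + 15
λ² + 6λ + 15 = 0  ⇒  λ = (-6 ± √((6)² - 4·(15)))/2 = (-6 ± √(-24))/2
  = -3 + i√6,  -3 - i√6

λ = -3 + i√6, -3 - i√6  (≈ -3 + 2.449i, -3 - 2.449i)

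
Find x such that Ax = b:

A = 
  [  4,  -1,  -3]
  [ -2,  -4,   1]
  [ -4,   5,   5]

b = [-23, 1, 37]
Row reduce the augmented matrix [A|b]:
R2 → R2 + (1/2)·R1
R3 → R3 + (1)·R1
R3 → R3 + (8/9)·R2
REF = 
  [    4,    -1,    -3,   -23]
  [    0,  -9/2,  -1/2, -21/2]
  [    0,     0,  14/9,  14/3]

Back-substitution:
x₃ = (14/3) / (14/9) = 3
x₂ = (-21/2 - (-1/2)(3)) / (-9/2) = 2
x₁ = (-23 - (-1)(2) - (-3)(3)) / 4 = -3

x = [-3, 2, 3]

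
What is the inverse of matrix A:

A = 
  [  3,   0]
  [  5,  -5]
det(A) = (3)(-5) - (0)(5) = -15
For a 2×2 matrix, A⁻¹ = (1/det(A)) · [[d, -b], [-c, a]]
    = (-1/15) · [[-5, 0], [-5, 3]]

A⁻¹ = 
  [ 1/3,    0]
  [ 1/3, -1/5]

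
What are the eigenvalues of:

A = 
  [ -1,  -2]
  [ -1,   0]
λ = 1, -2

tr(A) = -1, det(A) = -2
Characteristic polynomial: λ² - tr(A)λ + det(A) = λ² + λ - 2
λ² + λ - 2 = (λ + 2)(λ - 1)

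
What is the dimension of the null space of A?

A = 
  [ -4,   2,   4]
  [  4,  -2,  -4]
nullity(A) = 2

Row reduce:
R2 → R2 + (1)·R1
REF = 
  [ -4,   2,   4]
  [  0,   0,   0]
Pivot columns: 1 → 1 pivot.
rank(A) = 1, so nullity(A) = 3 - 1 = 2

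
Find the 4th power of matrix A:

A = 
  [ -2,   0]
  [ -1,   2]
A^4 = 
  [ 16,   0]
  [  0,  16]

A² = A·A:
A²[1,1] = (-2)(-2) + (0)(-1) = 4
A²[1,2] = (-2)(0) + (0)(2) = 0
A²[2,1] = (-1)(-2) + (2)(-1) = 0
A²[2,2] = (-1)(0) + (2)(2) = 4
A² = 
  [  4,   0]
  [  0,   4]

A^3 = A^2·A:
A^3[1,1] = (4)(-2) + (0)(-1) = -8
A^3[1,2] = (4)(0) + (0)(2) = 0
A^3[2,1] = (0)(-2) + (4)(-1) = -4
A^3[2,2] = (0)(0) + (4)(2) = 8
A^3 = 
  [ -8,   0]
  [ -4,   8]

A^4 = A^3·A:
A^4[1,1] = (-8)(-2) + (0)(-1) = 16
A^4[1,2] = (-8)(0) + (0)(2) = 0
A^4[2,1] = (-4)(-2) + (8)(-1) = 0
A^4[2,2] = (-4)(0) + (8)(2) = 16
A^4 = 
  [ 16,   0]
  [  0,  16]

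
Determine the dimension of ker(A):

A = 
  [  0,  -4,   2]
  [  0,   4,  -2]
nullity(A) = 2

Row reduce:
R2 → R2 + (1)·R1
REF = 
  [  0,  -4,   2]
  [  0,   0,   0]
Pivot columns: 2 → 1 pivot.
rank(A) = 1, so nullity(A) = 3 - 1 = 2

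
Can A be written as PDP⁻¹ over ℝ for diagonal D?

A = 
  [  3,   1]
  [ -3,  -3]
Yes

tr(A) = 0, det(A) = -6
Characteristic polynomial: λ² - tr(A)λ + det(A) = λ² - 6
λ² - 6 = 0  ⇒  λ = (0 ± √((0)² - 4·(-6)))/2 = (0 ± √(24))/2
  = √6,  -√6
Eigenvalues: √6, -√6  (≈ 2.449, -2.449)
The two irrational eigenvalues are distinct (simple), so each has alg. mult. = geom. mult. = 1.
Sum of geometric multiplicities equals n, so A has n independent eigenvectors.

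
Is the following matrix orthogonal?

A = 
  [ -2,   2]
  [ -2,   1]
No

AᵀA = 
  [  8,  -6]
  [ -6,   5]
≠ I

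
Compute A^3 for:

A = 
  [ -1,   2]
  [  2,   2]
A² = A·A:
A²[1,1] = (-1)(-1) + (2)(2) = 5
A²[1,2] = (-1)(2) + (2)(2) = 2
A²[2,1] = (2)(-1) + (2)(2) = 2
A²[2,2] = (2)(2) + (2)(2) = 8
A² = 
  [  5,   2]
  [  2,   8]

A^3 = A^2·A:
A^3[1,1] = (5)(-1) + (2)(2) = -1
A^3[1,2] = (5)(2) + (2)(2) = 14
A^3[2,1] = (2)(-1) + (8)(2) = 14
A^3[2,2] = (2)(2) + (8)(2) = 20
A^3 = 
  [ -1,  14]
  [ 14,  20]

Therefore
A^3 = 
  [ -1,  14]
  [ 14,  20]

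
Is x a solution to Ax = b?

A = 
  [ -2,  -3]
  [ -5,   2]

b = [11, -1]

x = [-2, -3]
No

Ax = [13, 4] ≠ b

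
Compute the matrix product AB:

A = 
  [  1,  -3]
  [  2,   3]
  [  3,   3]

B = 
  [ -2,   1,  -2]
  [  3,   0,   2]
AB = 
  [-11,   1,  -8]
  [  5,   2,   2]
  [  3,   3,   0]

A is 3×2 and B is 2×3, so AB is 3×3. Each entry is (row of A)·(column of B):
AB[1,1] = (1)(-2) + (-3)(3) = -11
AB[1,2] = (1)(1) + (-3)(0) = 1
AB[1,3] = (1)(-2) + (-3)(2) = -8
AB[2,1] = (2)(-2) + (3)(3) = 5
AB[2,2] = (2)(1) + (3)(0) = 2
AB[2,3] = (2)(-2) + (3)(2) = 2
AB[3,1] = (3)(-2) + (3)(3) = 3
AB[3,2] = (3)(1) + (3)(0) = 3
AB[3,3] = (3)(-2) + (3)(2) = 0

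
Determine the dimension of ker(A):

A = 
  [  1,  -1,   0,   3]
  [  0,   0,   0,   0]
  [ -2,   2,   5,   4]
nullity(A) = 2

Row reduce:
R3 → R3 + (2)·R1
Swap R2 ↔ R3
REF = 
  [  1,  -1,   0,   3]
  [  0,   0,   5,  10]
  [  0,   0,   0,   0]
Pivot columns: 1, 3 → 2 pivots.
rank(A) = 2, so nullity(A) = 4 - 2 = 2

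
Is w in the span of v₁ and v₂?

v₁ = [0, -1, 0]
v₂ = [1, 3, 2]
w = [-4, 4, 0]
No

Form the augmented matrix and row-reduce:
[v₁|v₂|w] = 
  [  0,   1,  -4]
  [ -1,   3,   4]
  [  0,   2,   0]
Swap R1 ↔ R2
R3 → R3 - (2)·R2
REF = 
  [ -1,   3,   4]
  [  0,   1,  -4]
  [  0,   0,   8]

Row 3 reads [0 0 | 8], i.e. 0 = 8, so the system is inconsistent and w ∉ span{v₁, v₂}.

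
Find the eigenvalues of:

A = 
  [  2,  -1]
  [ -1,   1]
tr(A) = 3, det(A) = 1
Characteristic polynomial: λ² - tr(A)λ + det(A) = λ² - 3λ + 1
λ² - 3λ + 1 = 0  ⇒  λ = (3 ± √((-3)² - 4·(1)))/2 = (3 ± √(5))/2
  = (3 + √5)/2,  (3 - √5)/2

λ = (3 + √5)/2, (3 - √5)/2  (≈ 2.618, 0.382)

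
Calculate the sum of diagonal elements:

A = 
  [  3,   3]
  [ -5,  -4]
-1

tr(A) = 3 + -4 = -1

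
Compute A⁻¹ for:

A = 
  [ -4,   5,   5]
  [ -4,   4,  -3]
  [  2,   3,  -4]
det(A) = (-4)·((4)(-4) - (-3)(3)) - (5)·((-4)(-4) - (-3)(2)) + (5)·((-4)(3) - (4)(2))
  = (-4)(-7) - (5)(22) + (5)(-20)
  = -182
det(A) = -182 ≠ 0, so A is invertible.

Cofactors Cᵢⱼ = (-1)ⁱ⁺ʲ·Mᵢⱼ:
C = 
  [ -7, -22, -20]
  [ 35,   6,  22]
  [-35, -32,   4]

adj(A) = Cᵀ:
adj(A) = 
  [ -7,  35, -35]
  [-22,   6, -32]
  [-20,  22,   4]

A⁻¹ = (-1/182) · adj(A):
A⁻¹ = 
  [  1/26,  -5/26,   5/26]
  [ 11/91,  -3/91,  16/91]
  [ 10/91, -11/91,  -2/91]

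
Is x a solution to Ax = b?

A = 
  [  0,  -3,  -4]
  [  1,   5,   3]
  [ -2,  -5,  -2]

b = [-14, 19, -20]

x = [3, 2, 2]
Yes

Ax = [-14, 19, -20] = b ✓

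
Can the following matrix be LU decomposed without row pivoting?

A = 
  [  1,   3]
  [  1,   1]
Yes.
A[1,1] = 1 ≠ 0, so Gaussian elimination proceeds without a row swap: multiplier ℓ₂₁ = (1)/(1) = 1, and U[2,2] = 1 - (1)(3) = -2.
L = 
  [  1,   0]
  [  1,   1]
U = 
  [  1,   3]
  [  0,  -2]
Check row 2 of LU: [(1)(1), (1)(3) + (-2)] = [1, 1] = row 2 of A ✓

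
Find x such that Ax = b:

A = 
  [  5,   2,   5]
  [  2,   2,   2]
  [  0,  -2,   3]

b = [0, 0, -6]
x = [2, 0, -2]

Row reduce the augmented matrix [A|b]:
R2 → R2 - (2/5)·R1
R3 → R3 + (5/3)·R2
REF = 
  [  5,   2,   5,   0]
  [  0, 6/5,   0,   0]
  [  0,   0,   3,  -6]

Back-substitution:
x₃ = (-6) / 3 = -2
x₂ = (0 - (0)(-2)) / (6/5) = 0
x₁ = (0 - (2)(0) - (5)(-2)) / 5 = 2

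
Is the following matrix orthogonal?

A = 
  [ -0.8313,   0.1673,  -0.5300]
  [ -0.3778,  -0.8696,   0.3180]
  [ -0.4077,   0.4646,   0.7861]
Yes

AᵀA = 
  [  1,   0,   0]
  [  0,   1,   0]
  [  0,   0,   1]
≈ I (equal to I up to the 4-dp rounding of the entries)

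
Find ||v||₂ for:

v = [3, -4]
5

||v||₂ = √((3)² + (-4)²) = √25 = 5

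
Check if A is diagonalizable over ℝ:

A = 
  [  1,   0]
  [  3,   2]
Yes

tr(A) = 3, det(A) = 2
Characteristic polynomial: λ² - tr(A)λ + det(A) = λ² - 3λ + 2
λ² - 3λ + 2 = (λ - 1)(λ - 2)
Eigenvalues: 2, 1
λ=1: alg. mult. = 1, geom. mult. = 2 - rank(A - (1)I) = 2 - 1 = 1
λ=2: alg. mult. = 1, geom. mult. = 2 - rank(A - (2)I) = 2 - 1 = 1
Sum of geometric multiplicities equals n, so A has n independent eigenvectors.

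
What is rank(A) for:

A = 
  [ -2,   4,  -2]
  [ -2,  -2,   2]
rank(A) = 2

Row reduce:
R2 → R2 - (1)·R1
REF = 
  [ -2,   4,  -2]
  [  0,  -6,   4]
Pivot columns: 1, 2 → 2 pivots.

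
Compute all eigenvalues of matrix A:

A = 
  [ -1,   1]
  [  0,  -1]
tr(A) = -2, det(A) = 1
Characteristic polynomial: λ² - tr(A)λ + det(A) = λ² + 2λ + 1
λ² + 2λ + 1 = (λ + 1)²

λ = -1, -1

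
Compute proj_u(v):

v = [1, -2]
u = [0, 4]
proj_u(v) = [0, -2]

v·u = (1)(0) + (-2)(4) = -8
u·u = (0)² + (4)² = 16
proj_u(v) = (v·u / u·u) × u = (-8/16) × u = (-1/2) × u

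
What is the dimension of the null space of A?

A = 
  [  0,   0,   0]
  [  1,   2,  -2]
nullity(A) = 2

Row reduce:
Swap R1 ↔ R2
REF = 
  [  1,   2,  -2]
  [  0,   0,   0]
Pivot columns: 1 → 1 pivot.
rank(A) = 1, so nullity(A) = 3 - 1 = 2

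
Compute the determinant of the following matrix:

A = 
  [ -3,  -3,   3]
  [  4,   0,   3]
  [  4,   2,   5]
66

Cofactor expansion along row 1:
det(A) = (-3)·((0)(5) - (3)(2)) - (-3)·((4)(5) - (3)(4)) + (3)·((4)(2) - (0)(4))
  = (-3)(-6) - (-3)(8) + (3)(8)
  = 66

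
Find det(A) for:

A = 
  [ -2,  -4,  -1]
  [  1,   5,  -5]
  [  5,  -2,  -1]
Cofactor expansion along row 1:
det(A) = (-2)·((5)(-1) - (-5)(-2)) - (-4)·((1)(-1) - (-5)(5)) + (-1)·((1)(-2) - (5)(5))
  = (-2)(-15) - (-4)(24) + (-1)(-27)
  = 153

det(A) = 153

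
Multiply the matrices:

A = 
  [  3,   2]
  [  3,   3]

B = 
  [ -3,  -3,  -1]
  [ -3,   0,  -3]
AB = 
  [-15,  -9,  -9]
  [-18,  -9, -12]

A is 2×2 and B is 2×3, so AB is 2×3. Each entry is (row of A)·(column of B):
AB[1,1] = (3)(-3) + (2)(-3) = -15
AB[1,2] = (3)(-3) + (2)(0) = -9
AB[1,3] = (3)(-1) + (2)(-3) = -9
AB[2,1] = (3)(-3) + (3)(-3) = -18
AB[2,2] = (3)(-3) + (3)(0) = -9
AB[2,3] = (3)(-1) + (3)(-3) = -12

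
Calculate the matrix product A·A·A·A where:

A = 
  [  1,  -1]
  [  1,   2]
A^4 = 
  [ -9,  -9]
  [  9,   0]

A² = A·A:
A²[1,1] = (1)(1) + (-1)(1) = 0
A²[1,2] = (1)(-1) + (-1)(2) = -3
A²[2,1] = (1)(1) + (2)(1) = 3
A²[2,2] = (1)(-1) + (2)(2) = 3
A² = 
  [  0,  -3]
  [  3,   3]

A^3 = A^2·A:
A^3[1,1] = (0)(1) + (-3)(1) = -3
A^3[1,2] = (0)(-1) + (-3)(2) = -6
A^3[2,1] = (3)(1) + (3)(1) = 6
A^3[2,2] = (3)(-1) + (3)(2) = 3
A^3 = 
  [ -3,  -6]
  [  6,   3]

A^4 = A^3·A:
A^4[1,1] = (-3)(1) + (-6)(1) = -9
A^4[1,2] = (-3)(-1) + (-6)(2) = -9
A^4[2,1] = (6)(1) + (3)(1) = 9
A^4[2,2] = (6)(-1) + (3)(2) = 0
A^4 = 
  [ -9,  -9]
  [  9,   0]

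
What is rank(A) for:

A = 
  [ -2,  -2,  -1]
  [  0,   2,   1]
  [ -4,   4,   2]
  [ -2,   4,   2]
Row reduce:
R3 → R3 - (2)·R1
R4 → R4 - (1)·R1
R3 → R3 - (4)·R2
R4 → R4 - (3)·R2
REF = 
  [ -2,  -2,  -1]
  [  0,   2,   1]
  [  0,   0,   0]
  [  0,   0,   0]
Pivot columns: 1, 2 → 2 pivots.

rank(A) = 2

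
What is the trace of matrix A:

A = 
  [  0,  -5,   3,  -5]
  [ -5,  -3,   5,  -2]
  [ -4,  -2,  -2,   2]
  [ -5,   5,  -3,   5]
0

tr(A) = 0 + -3 + -2 + 5 = 0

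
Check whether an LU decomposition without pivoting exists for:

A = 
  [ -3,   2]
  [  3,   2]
Yes.
A[1,1] = -3 ≠ 0, so Gaussian elimination proceeds without a row swap: multiplier ℓ₂₁ = (3)/(-3) = -1, and U[2,2] = 2 - (-1)(2) = 4.
L = 
  [  1,   0]
  [ -1,   1]
U = 
  [ -3,   2]
  [  0,   4]
Check row 2 of LU: [(-1)(-3), (-1)(2) + 4] = [3, 2] = row 2 of A ✓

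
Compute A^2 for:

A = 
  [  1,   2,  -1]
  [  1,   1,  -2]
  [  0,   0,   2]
A² = A·A:
A²[1,1] = (1)(1) + (2)(1) + (-1)(0) = 3
A²[1,2] = (1)(2) + (2)(1) + (-1)(0) = 4
A²[1,3] = (1)(-1) + (2)(-2) + (-1)(2) = -7
A²[2,1] = (1)(1) + (1)(1) + (-2)(0) = 2
A²[2,2] = (1)(2) + (1)(1) + (-2)(0) = 3
A²[2,3] = (1)(-1) + (1)(-2) + (-2)(2) = -7
A²[3,1] = (0)(1) + (0)(1) + (2)(0) = 0
A²[3,2] = (0)(2) + (0)(1) + (2)(0) = 0
A²[3,3] = (0)(-1) + (0)(-2) + (2)(2) = 4
A² = 
  [  3,   4,  -7]
  [  2,   3,  -7]
  [  0,   0,   4]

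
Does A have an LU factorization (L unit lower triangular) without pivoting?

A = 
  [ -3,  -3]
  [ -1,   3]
Yes.
A[1,1] = -3 ≠ 0, so Gaussian elimination proceeds without a row swap: multiplier ℓ₂₁ = (-1)/(-3) = 1/3, and U[2,2] = 3 - (1/3)(-3) = 4.
L = 
  [  1,   0]
  [1/3,   1]
U = 
  [ -3,  -3]
  [  0,   4]
Check row 2 of LU: [(1/3)(-3), (1/3)(-3) + 4] = [-1, 3] = row 2 of A ✓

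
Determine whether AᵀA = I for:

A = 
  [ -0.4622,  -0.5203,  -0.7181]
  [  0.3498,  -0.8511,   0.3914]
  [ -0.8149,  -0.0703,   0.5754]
Yes

AᵀA = 
  [  1.0001,   0.0001,  -0.0001]
  [  0.0001,   1,   0.0001]
  [ -0.0001,   0.0001,   0.9999]
≈ I (equal to I up to the 4-dp rounding of the entries)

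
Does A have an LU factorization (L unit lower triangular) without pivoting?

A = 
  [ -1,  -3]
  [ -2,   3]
Yes.
A[1,1] = -1 ≠ 0, so Gaussian elimination proceeds without a row swap: multiplier ℓ₂₁ = (-2)/(-1) = 2, and U[2,2] = 3 - (2)(-3) = 9.
L = 
  [  1,   0]
  [  2,   1]
U = 
  [ -1,  -3]
  [  0,   9]
Check row 2 of LU: [(2)(-1), (2)(-3) + 9] = [-2, 3] = row 2 of A ✓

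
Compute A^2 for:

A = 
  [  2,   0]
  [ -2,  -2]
A² = A·A:
A²[1,1] = (2)(2) + (0)(-2) = 4
A²[1,2] = (2)(0) + (0)(-2) = 0
A²[2,1] = (-2)(2) + (-2)(-2) = 0
A²[2,2] = (-2)(0) + (-2)(-2) = 4
A² = 
  [  4,   0]
  [  0,   4]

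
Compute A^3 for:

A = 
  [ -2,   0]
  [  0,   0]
A^3 = 
  [ -8,   0]
  [  0,   0]

A² = A·A:
A²[1,1] = (-2)(-2) + (0)(0) = 4
A²[1,2] = (-2)(0) + (0)(0) = 0
A²[2,1] = (0)(-2) + (0)(0) = 0
A²[2,2] = (0)(0) + (0)(0) = 0
A² = 
  [  4,   0]
  [  0,   0]

A^3 = A^2·A:
A^3[1,1] = (4)(-2) + (0)(0) = -8
A^3[1,2] = (4)(0) + (0)(0) = 0
A^3[2,1] = (0)(-2) + (0)(0) = 0
A^3[2,2] = (0)(0) + (0)(0) = 0
A^3 = 
  [ -8,   0]
  [  0,   0]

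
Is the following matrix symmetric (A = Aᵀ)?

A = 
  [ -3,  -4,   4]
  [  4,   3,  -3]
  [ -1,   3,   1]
No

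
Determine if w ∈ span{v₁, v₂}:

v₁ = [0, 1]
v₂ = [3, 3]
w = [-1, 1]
Yes

Form the augmented matrix and row-reduce:
[v₁|v₂|w] = 
  [  0,   3,  -1]
  [  1,   3,   1]
Swap R1 ↔ R2
REF = 
  [  1,   3,   1]
  [  0,   3,  -1]

No row of the form [0 0 | nonzero], so the system is consistent. Back-substitution gives c₁ = 2, c₂ = -1/3: w = (2)·v₁ + (-1/3)·v₂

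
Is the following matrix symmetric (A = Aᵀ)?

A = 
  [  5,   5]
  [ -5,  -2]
No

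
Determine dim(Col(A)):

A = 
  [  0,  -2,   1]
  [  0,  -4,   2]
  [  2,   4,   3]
Row reduce:
Swap R1 ↔ R3
R3 → R3 - (1/2)·R2
REF = 
  [  2,   4,   3]
  [  0,  -4,   2]
  [  0,   0,   0]
Pivot columns: 1, 2 → 2 pivots.
dim(Col(A)) = number of pivot columns = 2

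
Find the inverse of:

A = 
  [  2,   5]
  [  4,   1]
det(A) = (2)(1) - (5)(4) = -18
For a 2×2 matrix, A⁻¹ = (1/det(A)) · [[d, -b], [-c, a]]
    = (-1/18) · [[1, -5], [-4, 2]]

A⁻¹ = 
  [-1/18,  5/18]
  [  2/9,  -1/9]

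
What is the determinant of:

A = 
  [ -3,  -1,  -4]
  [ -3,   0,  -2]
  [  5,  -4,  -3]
-5

Cofactor expansion along row 1:
det(A) = (-3)·((0)(-3) - (-2)(-4)) - (-1)·((-3)(-3) - (-2)(5)) + (-4)·((-3)(-4) - (0)(5))
  = (-3)(-8) - (-1)(19) + (-4)(12)
  = -5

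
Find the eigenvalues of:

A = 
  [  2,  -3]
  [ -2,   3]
λ = 5, 0

tr(A) = 5, det(A) = 0
Characteristic polynomial: λ² - tr(A)λ + det(A) = λ² - 5λ
λ² - 5λ = λ(λ - 5)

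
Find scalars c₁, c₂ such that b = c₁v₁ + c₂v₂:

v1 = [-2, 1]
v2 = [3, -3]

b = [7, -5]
c1 = -2, c2 = 1

b = -2·v1 + 1·v2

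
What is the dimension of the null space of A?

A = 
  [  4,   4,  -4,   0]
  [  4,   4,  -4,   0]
nullity(A) = 3

Row reduce:
R2 → R2 - (1)·R1
REF = 
  [  4,   4,  -4,   0]
  [  0,   0,   0,   0]
Pivot columns: 1 → 1 pivot.
rank(A) = 1, so nullity(A) = 4 - 1 = 3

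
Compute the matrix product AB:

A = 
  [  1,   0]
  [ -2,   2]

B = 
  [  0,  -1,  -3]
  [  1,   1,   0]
AB = 
  [  0,  -1,  -3]
  [  2,   4,   6]

A is 2×2 and B is 2×3, so AB is 2×3. Each entry is (row of A)·(column of B):
AB[1,1] = (1)(0) + (0)(1) = 0
AB[1,2] = (1)(-1) + (0)(1) = -1
AB[1,3] = (1)(-3) + (0)(0) = -3
AB[2,1] = (-2)(0) + (2)(1) = 2
AB[2,2] = (-2)(-1) + (2)(1) = 4
AB[2,3] = (-2)(-3) + (2)(0) = 6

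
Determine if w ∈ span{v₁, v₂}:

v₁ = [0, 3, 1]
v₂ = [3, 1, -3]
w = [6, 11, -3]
Yes

Form the augmented matrix and row-reduce:
[v₁|v₂|w] = 
  [  0,   3,   6]
  [  3,   1,  11]
  [  1,  -3,  -3]
Swap R1 ↔ R2
R3 → R3 - (1/3)·R1
R3 → R3 + (10/9)·R2
REF = 
  [  3,   1,  11]
  [  0,   3,   6]
  [  0,   0,   0]

No row of the form [0 0 | nonzero], so the system is consistent. Back-substitution gives c₁ = 3, c₂ = 2: w = (3)·v₁ + (2)·v₂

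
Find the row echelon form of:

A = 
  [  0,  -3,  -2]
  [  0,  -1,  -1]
Row operations:
R2 → R2 - (1/3)·R1

Resulting echelon form:
REF = 
  [   0,   -3,   -2]
  [   0,    0, -1/3]

Rank = 2 (number of non-zero pivot rows).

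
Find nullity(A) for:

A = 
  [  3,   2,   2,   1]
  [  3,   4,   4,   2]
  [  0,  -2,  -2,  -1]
nullity(A) = 2

Row reduce:
R2 → R2 - (1)·R1
R3 → R3 + (1)·R2
REF = 
  [  3,   2,   2,   1]
  [  0,   2,   2,   1]
  [  0,   0,   0,   0]
Pivot columns: 1, 2 → 2 pivots.
rank(A) = 2, so nullity(A) = 4 - 2 = 2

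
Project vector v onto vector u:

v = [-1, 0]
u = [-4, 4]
proj_u(v) = [-1/2, 1/2]

v·u = (-1)(-4) + (0)(4) = 4
u·u = (-4)² + (4)² = 32
proj_u(v) = (v·u / u·u) × u = (4/32) × u = (1/8) × u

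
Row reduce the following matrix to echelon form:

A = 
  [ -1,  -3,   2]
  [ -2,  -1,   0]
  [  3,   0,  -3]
Row operations:
R2 → R2 - (2)·R1
R3 → R3 + (3)·R1
R3 → R3 + (9/5)·R2

Resulting echelon form:
REF = 
  [   -1,    -3,     2]
  [    0,     5,    -4]
  [    0,     0, -21/5]

Rank = 3 (number of non-zero pivot rows).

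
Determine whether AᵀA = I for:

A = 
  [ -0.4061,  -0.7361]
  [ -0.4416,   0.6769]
No

AᵀA = 
  [  0.3599,   0]
  [  0,   1]
≠ I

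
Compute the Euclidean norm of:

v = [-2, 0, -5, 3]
6.164

||v||₂ = √((-2)² + (0)² + (-5)² + (3)²) = √38 = 6.164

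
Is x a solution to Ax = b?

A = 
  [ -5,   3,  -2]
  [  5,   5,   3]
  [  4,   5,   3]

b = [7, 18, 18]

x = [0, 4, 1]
No

Ax = [10, 23, 23] ≠ b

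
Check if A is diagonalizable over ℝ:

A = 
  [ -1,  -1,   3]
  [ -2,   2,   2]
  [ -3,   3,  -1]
No

Characteristic polynomial: det(λI - A) = λ³ - 2λ - 16
By the rational root theorem any rational root is an integer dividing 16; none of those is a root, so p(λ) has no rational roots and hence (being an irreducible cubic) no repeated roots.
Discriminant of the cubic: Δ = -6880
Δ < 0 ⇒ one real eigenvalue and a complex-conjugate pair: λ ≈ 2.784, -1.392 + 1.952i, -1.392 - 1.952i
Has complex eigenvalues (not diagonalizable over ℝ).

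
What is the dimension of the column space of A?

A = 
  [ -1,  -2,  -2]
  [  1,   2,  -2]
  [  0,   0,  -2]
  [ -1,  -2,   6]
dim(Col(A)) = 2

Row reduce:
R2 → R2 + (1)·R1
R4 → R4 - (1)·R1
R3 → R3 - (1/2)·R2
R4 → R4 + (2)·R2
REF = 
  [ -1,  -2,  -2]
  [  0,   0,  -4]
  [  0,   0,   0]
  [  0,   0,   0]
Pivot columns: 1, 3 → 2 pivots.
dim(Col(A)) = number of pivot columns = 2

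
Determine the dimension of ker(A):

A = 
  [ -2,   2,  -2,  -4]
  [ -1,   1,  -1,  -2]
nullity(A) = 3

Row reduce:
R2 → R2 - (1/2)·R1
REF = 
  [ -2,   2,  -2,  -4]
  [  0,   0,   0,   0]
Pivot columns: 1 → 1 pivot.
rank(A) = 1, so nullity(A) = 4 - 1 = 3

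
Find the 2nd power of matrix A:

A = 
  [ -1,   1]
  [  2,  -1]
A² = A·A:
A²[1,1] = (-1)(-1) + (1)(2) = 3
A²[1,2] = (-1)(1) + (1)(-1) = -2
A²[2,1] = (2)(-1) + (-1)(2) = -4
A²[2,2] = (2)(1) + (-1)(-1) = 3
A² = 
  [  3,  -2]
  [ -4,   3]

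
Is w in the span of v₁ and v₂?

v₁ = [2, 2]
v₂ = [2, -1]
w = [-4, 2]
Yes

Form the augmented matrix and row-reduce:
[v₁|v₂|w] = 
  [  2,   2,  -4]
  [  2,  -1,   2]
R2 → R2 - (1)·R1
REF = 
  [  2,   2,  -4]
  [  0,  -3,   6]

No row of the form [0 0 | nonzero], so the system is consistent. Back-substitution gives c₁ = 0, c₂ = -2: w = (0)·v₁ + (-2)·v₂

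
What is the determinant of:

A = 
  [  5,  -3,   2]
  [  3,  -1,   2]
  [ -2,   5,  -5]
Cofactor expansion along row 1:
det(A) = (5)·((-1)(-5) - (2)(5)) - (-3)·((3)(-5) - (2)(-2)) + (2)·((3)(5) - (-1)(-2))
  = (5)(-5) - (-3)(-11) + (2)(13)
  = -32

det(A) = -32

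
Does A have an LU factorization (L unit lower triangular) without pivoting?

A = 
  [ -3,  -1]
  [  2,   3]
Yes.
A[1,1] = -3 ≠ 0, so Gaussian elimination proceeds without a row swap: multiplier ℓ₂₁ = (2)/(-3) = -2/3, and U[2,2] = 3 - (-2/3)(-1) = 7/3.
L = 
  [   1,    0]
  [-2/3,    1]
U = 
  [ -3,  -1]
  [  0, 7/3]
Check row 2 of LU: [(-2/3)(-3), (-2/3)(-1) + (7/3)] = [2, 3] = row 2 of A ✓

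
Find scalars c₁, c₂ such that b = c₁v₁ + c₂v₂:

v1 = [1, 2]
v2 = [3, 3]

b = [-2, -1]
c1 = 1, c2 = -1

b = 1·v1 + -1·v2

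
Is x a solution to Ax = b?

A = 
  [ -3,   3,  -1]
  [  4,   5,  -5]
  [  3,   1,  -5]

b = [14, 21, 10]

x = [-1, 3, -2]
Yes

Ax = [14, 21, 10] = b ✓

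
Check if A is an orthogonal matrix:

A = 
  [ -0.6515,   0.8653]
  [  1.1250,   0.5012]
No

AᵀA = 
  [  1.6901,   0.0001]
  [  0.0001,   0.9999]
≠ I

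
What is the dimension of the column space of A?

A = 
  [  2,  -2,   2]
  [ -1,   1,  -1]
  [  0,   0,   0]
dim(Col(A)) = 1

Row reduce:
R2 → R2 + (1/2)·R1
REF = 
  [  2,  -2,   2]
  [  0,   0,   0]
  [  0,   0,   0]
Pivot columns: 1 → 1 pivot.
dim(Col(A)) = number of pivot columns = 1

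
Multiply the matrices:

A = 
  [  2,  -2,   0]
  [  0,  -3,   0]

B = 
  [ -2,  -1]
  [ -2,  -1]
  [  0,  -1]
A is 2×3 and B is 3×2, so AB is 2×2. Each entry is (row of A)·(column of B):
AB[1,1] = (2)(-2) + (-2)(-2) + (0)(0) = 0
AB[1,2] = (2)(-1) + (-2)(-1) + (0)(-1) = 0
AB[2,1] = (0)(-2) + (-3)(-2) + (0)(0) = 6
AB[2,2] = (0)(-1) + (-3)(-1) + (0)(-1) = 3

AB = 
  [  0,   0]
  [  6,   3]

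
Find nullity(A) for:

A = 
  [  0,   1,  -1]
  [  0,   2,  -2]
nullity(A) = 2

Row reduce:
R2 → R2 - (2)·R1
REF = 
  [  0,   1,  -1]
  [  0,   0,   0]
Pivot columns: 2 → 1 pivot.
rank(A) = 1, so nullity(A) = 3 - 1 = 2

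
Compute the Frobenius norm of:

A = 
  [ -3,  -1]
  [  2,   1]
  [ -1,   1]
||A||_F = 4.123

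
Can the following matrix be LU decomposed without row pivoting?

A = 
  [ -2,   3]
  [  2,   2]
Yes.
A[1,1] = -2 ≠ 0, so Gaussian elimination proceeds without a row swap: multiplier ℓ₂₁ = (2)/(-2) = -1, and U[2,2] = 2 - (-1)(3) = 5.
L = 
  [  1,   0]
  [ -1,   1]
U = 
  [ -2,   3]
  [  0,   5]
Check row 2 of LU: [(-1)(-2), (-1)(3) + 5] = [2, 2] = row 2 of A ✓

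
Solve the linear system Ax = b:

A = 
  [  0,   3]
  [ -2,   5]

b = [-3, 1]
x = [-3, -1]

Row reduce the augmented matrix [A|b]:
Swap R1 ↔ R2
REF = 
  [ -2,   5,   1]
  [  0,   3,  -3]

Back-substitution:
x₂ = (-3) / 3 = -1
x₁ = (1 - (5)(-1)) / (-2) = -3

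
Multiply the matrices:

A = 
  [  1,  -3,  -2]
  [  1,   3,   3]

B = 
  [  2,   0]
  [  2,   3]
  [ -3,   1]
A is 2×3 and B is 3×2, so AB is 2×2. Each entry is (row of A)·(column of B):
AB[1,1] = (1)(2) + (-3)(2) + (-2)(-3) = 2
AB[1,2] = (1)(0) + (-3)(3) + (-2)(1) = -11
AB[2,1] = (1)(2) + (3)(2) + (3)(-3) = -1
AB[2,2] = (1)(0) + (3)(3) + (3)(1) = 12

AB = 
  [  2, -11]
  [ -1,  12]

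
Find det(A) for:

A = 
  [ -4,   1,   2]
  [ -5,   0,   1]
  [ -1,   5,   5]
-6

Cofactor expansion along row 1:
det(A) = (-4)·((0)(5) - (1)(5)) - (1)·((-5)(5) - (1)(-1)) + (2)·((-5)(5) - (0)(-1))
  = (-4)(-5) - (1)(-24) + (2)(-25)
  = -6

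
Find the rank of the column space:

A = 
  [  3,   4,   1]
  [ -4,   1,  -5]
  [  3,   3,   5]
Row reduce:
R2 → R2 + (4/3)·R1
R3 → R3 - (1)·R1
R3 → R3 + (3/19)·R2
REF = 
  [    3,     4,     1]
  [    0,  19/3, -11/3]
  [    0,     0, 65/19]
Pivot columns: 1, 2, 3 → 3 pivots.
dim(Col(A)) = number of pivot columns = 3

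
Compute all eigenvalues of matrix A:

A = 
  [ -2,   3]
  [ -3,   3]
λ = (1 + i√11)/2, (1 - i√11)/2  (≈ 0.5 + 1.658i, 0.5 - 1.658i)

tr(A) = 1, det(A) = 3
Characteristic polynomial: λ² - tr(A)λ + det(A) = λ² - λ + 3
λ² - λ + 3 = 0  ⇒  λ = (1 ± √((-1)² - 4·(3)))/2 = (1 ± √(-11))/2
  = (1 + i√11)/2,  (1 - i√11)/2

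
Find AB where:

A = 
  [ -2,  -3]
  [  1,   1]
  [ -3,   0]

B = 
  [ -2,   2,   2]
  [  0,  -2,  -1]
A is 3×2 and B is 2×3, so AB is 3×3. Each entry is (row of A)·(column of B):
AB[1,1] = (-2)(-2) + (-3)(0) = 4
AB[1,2] = (-2)(2) + (-3)(-2) = 2
AB[1,3] = (-2)(2) + (-3)(-1) = -1
AB[2,1] = (1)(-2) + (1)(0) = -2
AB[2,2] = (1)(2) + (1)(-2) = 0
AB[2,3] = (1)(2) + (1)(-1) = 1
AB[3,1] = (-3)(-2) + (0)(0) = 6
AB[3,2] = (-3)(2) + (0)(-2) = -6
AB[3,3] = (-3)(2) + (0)(-1) = -6

AB = 
  [  4,   2,  -1]
  [ -2,   0,   1]
  [  6,  -6,  -6]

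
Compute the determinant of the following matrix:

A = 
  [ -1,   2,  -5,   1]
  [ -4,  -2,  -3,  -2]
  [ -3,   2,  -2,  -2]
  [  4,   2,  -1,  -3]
Cofactor expansion along row 1: det(A) = a₁₁M₁₁ - a₁₂M₁₂ + a₁₃M₁₃ - a₁₄M₁₄

M₁₁ = det[[-2, -3, -2]; [2, -2, -2]; [2, -1, -3]]
  = (-2)·((-2)(-3) - (-2)(-1)) - (-3)·((2)(-3) - (-2)(2)) + (-2)·((2)(-1) - (-2)(2))
  = (-2)(4) - (-3)(-2) + (-2)(2)
  = -18
M₁₂ = det[[-4, -3, -2]; [-3, -2, -2]; [4, -1, -3]]
  = (-4)·((-2)(-3) - (-2)(-1)) - (-3)·((-3)(-3) - (-2)(4)) + (-2)·((-3)(-1) - (-2)(4))
  = (-4)(4) - (-3)(17) + (-2)(11)
  = 13
M₁₃ = det[[-4, -2, -2]; [-3, 2, -2]; [4, 2, -3]]
  = (-4)·((2)(-3) - (-2)(2)) - (-2)·((-3)(-3) - (-2)(4)) + (-2)·((-3)(2) - (2)(4))
  = (-4)(-2) - (-2)(17) + (-2)(-14)
  = 70
M₁₄ = det[[-4, -2, -3]; [-3, 2, -2]; [4, 2, -1]]
  = (-4)·((2)(-1) - (-2)(2)) - (-2)·((-3)(-1) - (-2)(4)) + (-3)·((-3)(2) - (2)(4))
  = (-4)(2) - (-2)(11) + (-3)(-14)
  = 56

det(A) = (-1)(-18) - (2)(13) + (-5)(70) - (1)(56) = -414

det(A) = -414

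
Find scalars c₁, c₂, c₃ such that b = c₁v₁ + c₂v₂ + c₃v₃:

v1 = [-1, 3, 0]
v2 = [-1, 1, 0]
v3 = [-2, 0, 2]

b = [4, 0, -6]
c1 = -1, c2 = 3, c3 = -3

b = -1·v1 + 3·v2 + -3·v3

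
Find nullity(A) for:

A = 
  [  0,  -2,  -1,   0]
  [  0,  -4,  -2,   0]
nullity(A) = 3

Row reduce:
R2 → R2 - (2)·R1
REF = 
  [  0,  -2,  -1,   0]
  [  0,   0,   0,   0]
Pivot columns: 2 → 1 pivot.
rank(A) = 1, so nullity(A) = 4 - 1 = 3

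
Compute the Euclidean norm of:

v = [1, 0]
1

||v||₂ = √((1)² + (0)²) = √1 = 1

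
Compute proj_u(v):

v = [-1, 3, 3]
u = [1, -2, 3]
v·u = (-1)(1) + (3)(-2) + (3)(3) = 2
u·u = (1)² + (-2)² + (3)² = 14
proj_u(v) = (v·u / u·u) × u = (2/14) × u = (1/7) × u

proj_u(v) = [1/7, -2/7, 3/7]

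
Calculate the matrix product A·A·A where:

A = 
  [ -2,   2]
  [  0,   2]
A² = A·A:
A²[1,1] = (-2)(-2) + (2)(0) = 4
A²[1,2] = (-2)(2) + (2)(2) = 0
A²[2,1] = (0)(-2) + (2)(0) = 0
A²[2,2] = (0)(2) + (2)(2) = 4
A² = 
  [  4,   0]
  [  0,   4]

A^3 = A^2·A:
A^3[1,1] = (4)(-2) + (0)(0) = -8
A^3[1,2] = (4)(2) + (0)(2) = 8
A^3[2,1] = (0)(-2) + (4)(0) = 0
A^3[2,2] = (0)(2) + (4)(2) = 8
A^3 = 
  [ -8,   8]
  [  0,   8]

Therefore
A^3 = 
  [ -8,   8]
  [  0,   8]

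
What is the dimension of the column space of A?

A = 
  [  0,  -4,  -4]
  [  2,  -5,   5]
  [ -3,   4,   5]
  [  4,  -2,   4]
dim(Col(A)) = 3

Row reduce:
Swap R1 ↔ R2
R3 → R3 + (3/2)·R1
R4 → R4 - (2)·R1
R3 → R3 - (7/8)·R2
R4 → R4 + (2)·R2
R4 → R4 + (7/8)·R3
REF = 
  [  2,  -5,   5]
  [  0,  -4,  -4]
  [  0,   0,  16]
  [  0,   0,   0]
Pivot columns: 1, 2, 3 → 3 pivots.
dim(Col(A)) = number of pivot columns = 3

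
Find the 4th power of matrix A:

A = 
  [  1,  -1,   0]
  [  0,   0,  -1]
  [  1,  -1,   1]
A² = A·A:
A²[1,1] = (1)(1) + (-1)(0) + (0)(1) = 1
A²[1,2] = (1)(-1) + (-1)(0) + (0)(-1) = -1
A²[1,3] = (1)(0) + (-1)(-1) + (0)(1) = 1
A²[2,1] = (0)(1) + (0)(0) + (-1)(1) = -1
A²[2,2] = (0)(-1) + (0)(0) + (-1)(-1) = 1
A²[2,3] = (0)(0) + (0)(-1) + (-1)(1) = -1
A²[3,1] = (1)(1) + (-1)(0) + (1)(1) = 2
A²[3,2] = (1)(-1) + (-1)(0) + (1)(-1) = -2
A²[3,3] = (1)(0) + (-1)(-1) + (1)(1) = 2
A² = 
  [  1,  -1,   1]
  [ -1,   1,  -1]
  [  2,  -2,   2]

A^3 = A^2·A:
A^3[1,1] = (1)(1) + (-1)(0) + (1)(1) = 2
A^3[1,2] = (1)(-1) + (-1)(0) + (1)(-1) = -2
A^3[1,3] = (1)(0) + (-1)(-1) + (1)(1) = 2
A^3[2,1] = (-1)(1) + (1)(0) + (-1)(1) = -2
A^3[2,2] = (-1)(-1) + (1)(0) + (-1)(-1) = 2
A^3[2,3] = (-1)(0) + (1)(-1) + (-1)(1) = -2
A^3[3,1] = (2)(1) + (-2)(0) + (2)(1) = 4
A^3[3,2] = (2)(-1) + (-2)(0) + (2)(-1) = -4
A^3[3,3] = (2)(0) + (-2)(-1) + (2)(1) = 4
A^3 = 
  [  2,  -2,   2]
  [ -2,   2,  -2]
  [  4,  -4,   4]

A^4 = A^3·A:
A^4[1,1] = (2)(1) + (-2)(0) + (2)(1) = 4
A^4[1,2] = (2)(-1) + (-2)(0) + (2)(-1) = -4
A^4[1,3] = (2)(0) + (-2)(-1) + (2)(1) = 4
A^4[2,1] = (-2)(1) + (2)(0) + (-2)(1) = -4
A^4[2,2] = (-2)(-1) + (2)(0) + (-2)(-1) = 4
A^4[2,3] = (-2)(0) + (2)(-1) + (-2)(1) = -4
A^4[3,1] = (4)(1) + (-4)(0) + (4)(1) = 8
A^4[3,2] = (4)(-1) + (-4)(0) + (4)(-1) = -8
A^4[3,3] = (4)(0) + (-4)(-1) + (4)(1) = 8
A^4 = 
  [  4,  -4,   4]
  [ -4,   4,  -4]
  [  8,  -8,   8]

Therefore
A^4 = 
  [  4,  -4,   4]
  [ -4,   4,  -4]
  [  8,  -8,   8]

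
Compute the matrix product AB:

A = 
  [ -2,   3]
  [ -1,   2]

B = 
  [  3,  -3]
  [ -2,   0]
A is 2×2 and B is 2×2, so AB is 2×2. Each entry is (row of A)·(column of B):
AB[1,1] = (-2)(3) + (3)(-2) = -12
AB[1,2] = (-2)(-3) + (3)(0) = 6
AB[2,1] = (-1)(3) + (2)(-2) = -7
AB[2,2] = (-1)(-3) + (2)(0) = 3

AB = 
  [-12,   6]
  [ -7,   3]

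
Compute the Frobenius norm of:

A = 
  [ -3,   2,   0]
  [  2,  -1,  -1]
||A||_F = 4.359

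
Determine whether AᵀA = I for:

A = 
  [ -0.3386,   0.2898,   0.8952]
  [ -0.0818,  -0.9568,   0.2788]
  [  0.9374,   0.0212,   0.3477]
Yes

AᵀA = 
  [  1.0001,   0,   0]
  [  0,   0.9999,   0]
  [  0,   0,   1]
≈ I (equal to I up to the 4-dp rounding of the entries)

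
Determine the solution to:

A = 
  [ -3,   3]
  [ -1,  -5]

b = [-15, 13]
x = [2, -3]

Row reduce the augmented matrix [A|b]:
R2 → R2 - (1/3)·R1
REF = 
  [ -3,   3, -15]
  [  0,  -6,  18]

Back-substitution:
x₂ = 18 / (-6) = -3
x₁ = (-15 - (3)(-3)) / (-3) = 2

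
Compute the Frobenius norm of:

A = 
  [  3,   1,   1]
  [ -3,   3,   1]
||A||_F = 5.477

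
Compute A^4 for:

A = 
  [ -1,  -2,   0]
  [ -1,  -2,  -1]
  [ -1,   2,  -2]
A² = A·A:
A²[1,1] = (-1)(-1) + (-2)(-1) + (0)(-1) = 3
A²[1,2] = (-1)(-2) + (-2)(-2) + (0)(2) = 6
A²[1,3] = (-1)(0) + (-2)(-1) + (0)(-2) = 2
A²[2,1] = (-1)(-1) + (-2)(-1) + (-1)(-1) = 4
A²[2,2] = (-1)(-2) + (-2)(-2) + (-1)(2) = 4
A²[2,3] = (-1)(0) + (-2)(-1) + (-1)(-2) = 4
A²[3,1] = (-1)(-1) + (2)(-1) + (-2)(-1) = 1
A²[3,2] = (-1)(-2) + (2)(-2) + (-2)(2) = -6
A²[3,3] = (-1)(0) + (2)(-1) + (-2)(-2) = 2
A² = 
  [  3,   6,   2]
  [  4,   4,   4]
  [  1,  -6,   2]

A^3 = A^2·A:
A^3[1,1] = (3)(-1) + (6)(-1) + (2)(-1) = -11
A^3[1,2] = (3)(-2) + (6)(-2) + (2)(2) = -14
A^3[1,3] = (3)(0) + (6)(-1) + (2)(-2) = -10
A^3[2,1] = (4)(-1) + (4)(-1) + (4)(-1) = -12
A^3[2,2] = (4)(-2) + (4)(-2) + (4)(2) = -8
A^3[2,3] = (4)(0) + (4)(-1) + (4)(-2) = -12
A^3[3,1] = (1)(-1) + (-6)(-1) + (2)(-1) = 3
A^3[3,2] = (1)(-2) + (-6)(-2) + (2)(2) = 14
A^3[3,3] = (1)(0) + (-6)(-1) + (2)(-2) = 2
A^3 = 
  [-11, -14, -10]
  [-12,  -8, -12]
  [  3,  14,   2]

A^4 = A^3·A:
A^4[1,1] = (-11)(-1) + (-14)(-1) + (-10)(-1) = 35
A^4[1,2] = (-11)(-2) + (-14)(-2) + (-10)(2) = 30
A^4[1,3] = (-11)(0) + (-14)(-1) + (-10)(-2) = 34
A^4[2,1] = (-12)(-1) + (-8)(-1) + (-12)(-1) = 32
A^4[2,2] = (-12)(-2) + (-8)(-2) + (-12)(2) = 16
A^4[2,3] = (-12)(0) + (-8)(-1) + (-12)(-2) = 32
A^4[3,1] = (3)(-1) + (14)(-1) + (2)(-1) = -19
A^4[3,2] = (3)(-2) + (14)(-2) + (2)(2) = -30
A^4[3,3] = (3)(0) + (14)(-1) + (2)(-2) = -18
A^4 = 
  [ 35,  30,  34]
  [ 32,  16,  32]
  [-19, -30, -18]

Therefore
A^4 = 
  [ 35,  30,  34]
  [ 32,  16,  32]
  [-19, -30, -18]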